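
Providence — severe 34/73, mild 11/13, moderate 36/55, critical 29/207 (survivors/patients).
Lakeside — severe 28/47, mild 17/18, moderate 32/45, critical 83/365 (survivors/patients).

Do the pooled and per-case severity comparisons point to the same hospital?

Yes

Severe: Providence 34/73 = 46.6%, Lakeside 28/47 = 59.6% → Lakeside
Mild: Providence 11/13 = 84.6%, Lakeside 17/18 = 94.4% → Lakeside
Moderate: Providence 36/55 = 65.5%, Lakeside 32/45 = 71.1% → Lakeside
Critical: Providence 29/207 = 14.0%, Lakeside 83/365 = 22.7% → Lakeside
Overall: Providence 110/348 = 31.6%, Lakeside 160/475 = 33.7% → Lakeside
Lakeside wins overall and in every case group — no reversal.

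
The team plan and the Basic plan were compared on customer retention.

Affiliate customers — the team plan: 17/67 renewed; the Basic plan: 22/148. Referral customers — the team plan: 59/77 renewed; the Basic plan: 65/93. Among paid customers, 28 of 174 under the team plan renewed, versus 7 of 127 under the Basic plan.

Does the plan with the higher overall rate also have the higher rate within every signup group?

Yes

Affiliate: the team plan 17/67 = 25.4%, the Basic plan 22/148 = 14.9% → the team plan
Referral: the team plan 59/77 = 76.6%, the Basic plan 65/93 = 69.9% → the team plan
Paid: the team plan 28/174 = 16.1%, the Basic plan 7/127 = 5.5% → the team plan
Overall: the team plan 104/318 = 32.7%, the Basic plan 94/368 = 25.5% → the team plan
The team plan wins overall and in every signup group — no reversal.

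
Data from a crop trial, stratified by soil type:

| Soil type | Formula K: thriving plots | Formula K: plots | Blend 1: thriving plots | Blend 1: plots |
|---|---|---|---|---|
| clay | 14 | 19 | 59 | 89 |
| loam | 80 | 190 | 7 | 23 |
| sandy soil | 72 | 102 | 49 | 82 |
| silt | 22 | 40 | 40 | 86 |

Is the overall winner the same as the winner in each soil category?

No

Clay: Formula K 14/19 = 73.7%, Blend 1 59/89 = 66.3% → Formula K
Loam: Formula K 80/190 = 42.1%, Blend 1 7/23 = 30.4% → Formula K
Sandy soil: Formula K 72/102 = 70.6%, Blend 1 49/82 = 59.8% → Formula K
Silt: Formula K 22/40 = 55.0%, Blend 1 40/86 = 46.5% → Formula K
Overall: Formula K 188/351 = 53.6%, Blend 1 155/280 = 55.4% → Blend 1
Formula K wins each soil group but Blend 1 wins overall — the comparison reverses. Formula K's plots skew toward loam, which has a lower base rate.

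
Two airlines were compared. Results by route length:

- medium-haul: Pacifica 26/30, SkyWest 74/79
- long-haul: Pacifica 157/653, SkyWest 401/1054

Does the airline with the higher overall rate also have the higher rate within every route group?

Yes

Medium-haul: Pacifica 26/30 = 86.7%, SkyWest 74/79 = 93.7% → SkyWest
Long-haul: Pacifica 157/653 = 24.0%, SkyWest 401/1054 = 38.0% → SkyWest
Overall: Pacifica 183/683 = 26.8%, SkyWest 475/1133 = 41.9% → SkyWest
SkyWest wins overall and in every route group — no reversal.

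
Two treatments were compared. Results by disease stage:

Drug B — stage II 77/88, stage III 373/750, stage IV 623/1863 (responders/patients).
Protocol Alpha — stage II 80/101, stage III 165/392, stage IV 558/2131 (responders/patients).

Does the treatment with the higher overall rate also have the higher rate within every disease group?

Stage II: Drug B 77/88 = 87.5%, Protocol Alpha 80/101 = 79.2% → Drug B
Stage III: Drug B 373/750 = 49.7%, Protocol Alpha 165/392 = 42.1% → Drug B
Stage IV: Drug B 623/1863 = 33.4%, Protocol Alpha 558/2131 = 26.2% → Drug B
Overall: Drug B 1073/2701 = 39.7%, Protocol Alpha 803/2624 = 30.6% → Drug B
Drug B wins overall and in every disease group — no reversal.

Yes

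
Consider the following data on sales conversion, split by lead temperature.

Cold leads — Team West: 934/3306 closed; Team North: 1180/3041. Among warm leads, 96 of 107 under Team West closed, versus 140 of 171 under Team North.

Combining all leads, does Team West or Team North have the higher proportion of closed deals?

Team North

Cold: Team West 934/3306 = 28.3%, Team North 1180/3041 = 38.8% → Team North
Warm: Team West 96/107 = 89.7%, Team North 140/171 = 81.9% → Team West
Overall: Team West 1030/3413 = 30.2%, Team North 1320/3212 = 41.1% → Team North
(Neither sweeps every lead group, but Team North has the higher pooled rate.)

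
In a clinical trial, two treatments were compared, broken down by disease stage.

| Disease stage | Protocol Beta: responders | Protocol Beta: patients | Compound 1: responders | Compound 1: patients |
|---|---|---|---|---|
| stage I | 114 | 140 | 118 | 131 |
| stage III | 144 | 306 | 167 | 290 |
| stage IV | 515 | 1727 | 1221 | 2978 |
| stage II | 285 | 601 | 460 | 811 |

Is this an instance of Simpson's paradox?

No

Stage I: Protocol Beta 114/140 = 81.4%, Compound 1 118/131 = 90.1% → Compound 1
Stage III: Protocol Beta 144/306 = 47.1%, Compound 1 167/290 = 57.6% → Compound 1
Stage IV: Protocol Beta 515/1727 = 29.8%, Compound 1 1221/2978 = 41.0% → Compound 1
Stage II: Protocol Beta 285/601 = 47.4%, Compound 1 460/811 = 56.7% → Compound 1
Overall: Protocol Beta 1058/2774 = 38.1%, Compound 1 1966/4210 = 46.7% → Compound 1
Compound 1 wins overall and in every disease group — no reversal.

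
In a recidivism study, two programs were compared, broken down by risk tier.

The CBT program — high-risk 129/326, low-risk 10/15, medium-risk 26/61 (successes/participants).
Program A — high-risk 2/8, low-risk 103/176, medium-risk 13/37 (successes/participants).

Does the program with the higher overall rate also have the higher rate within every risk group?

No

High-risk: the CBT program 129/326 = 39.6%, Program A 2/8 = 25.0% → the CBT program
Low-risk: the CBT program 10/15 = 66.7%, Program A 103/176 = 58.5% → the CBT program
Medium-risk: the CBT program 26/61 = 42.6%, Program A 13/37 = 35.1% → the CBT program
Overall: the CBT program 165/402 = 41.0%, Program A 118/221 = 53.4% → Program A
The CBT program wins each risk group but Program A wins overall — the comparison reverses. The CBT program's participants skew toward high-risk, which has a lower base rate.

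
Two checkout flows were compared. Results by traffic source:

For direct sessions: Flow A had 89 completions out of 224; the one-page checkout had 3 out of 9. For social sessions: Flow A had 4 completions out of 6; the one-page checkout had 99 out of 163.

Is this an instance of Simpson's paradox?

Yes

Direct: Flow A 89/224 = 39.7%, the one-page checkout 3/9 = 33.3% → Flow A
Social: Flow A 4/6 = 66.7%, the one-page checkout 99/163 = 60.7% → Flow A
Overall: Flow A 93/230 = 40.4%, the one-page checkout 102/172 = 59.3% → the one-page checkout
Flow A wins each traffic group but the one-page checkout wins overall — the comparison reverses. Flow A's sessions skew toward direct, which has a lower base rate.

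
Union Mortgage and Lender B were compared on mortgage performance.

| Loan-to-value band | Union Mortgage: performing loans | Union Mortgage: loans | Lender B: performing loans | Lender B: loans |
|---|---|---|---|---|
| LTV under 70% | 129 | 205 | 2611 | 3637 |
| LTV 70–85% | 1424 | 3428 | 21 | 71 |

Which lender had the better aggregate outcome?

Lender B

LTV under 70%: Union Mortgage 129/205 = 62.9%, Lender B 2611/3637 = 71.8% → Lender B
LTV 70–85%: Union Mortgage 1424/3428 = 41.5%, Lender B 21/71 = 29.6% → Union Mortgage
Overall: Union Mortgage 1553/3633 = 42.7%, Lender B 2632/3708 = 71.0% → Lender B
(Neither sweeps every loan-to-value group, but Lender B has the higher pooled rate.)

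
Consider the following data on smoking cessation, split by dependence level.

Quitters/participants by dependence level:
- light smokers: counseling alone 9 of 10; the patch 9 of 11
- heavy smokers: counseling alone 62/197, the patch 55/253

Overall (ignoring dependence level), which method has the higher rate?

counseling alone

Light smokers: counseling alone 9/10 = 90.0%, the patch 9/11 = 81.8% → counseling alone
Heavy smokers: counseling alone 62/197 = 31.5%, the patch 55/253 = 21.7% → counseling alone
Overall: counseling alone 71/207 = 34.3%, the patch 64/264 = 24.2% → counseling alone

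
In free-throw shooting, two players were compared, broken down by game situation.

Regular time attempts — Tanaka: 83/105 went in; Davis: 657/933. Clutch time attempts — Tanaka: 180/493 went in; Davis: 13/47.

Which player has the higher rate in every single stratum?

Tanaka

Regular time: Tanaka 83/105 = 79.0%, Davis 657/933 = 70.4% → Tanaka
Clutch time: Tanaka 180/493 = 36.5%, Davis 13/47 = 27.7% → Tanaka
Tanaka has the higher rate in both groups.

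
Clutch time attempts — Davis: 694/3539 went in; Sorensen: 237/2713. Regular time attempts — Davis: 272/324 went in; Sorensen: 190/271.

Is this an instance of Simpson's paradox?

Clutch time: Davis 694/3539 = 19.6%, Sorensen 237/2713 = 8.7% → Davis
Regular time: Davis 272/324 = 84.0%, Sorensen 190/271 = 70.1% → Davis
Overall: Davis 966/3863 = 25.0%, Sorensen 427/2984 = 14.3% → Davis
Davis wins overall and in every game group — no reversal.

No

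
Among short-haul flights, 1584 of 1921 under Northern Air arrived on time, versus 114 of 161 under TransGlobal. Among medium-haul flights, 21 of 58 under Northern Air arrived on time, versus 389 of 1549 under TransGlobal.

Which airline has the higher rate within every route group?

Short-haul: Northern Air 1584/1921 = 82.5%, TransGlobal 114/161 = 70.8% → Northern Air
Medium-haul: Northern Air 21/58 = 36.2%, TransGlobal 389/1549 = 25.1% → Northern Air
Northern Air has the higher rate in both groups.

Northern Air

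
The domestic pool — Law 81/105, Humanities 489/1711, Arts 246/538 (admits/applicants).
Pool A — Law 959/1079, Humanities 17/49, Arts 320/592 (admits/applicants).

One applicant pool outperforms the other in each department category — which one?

Law: the domestic pool 81/105 = 77.1%, Pool A 959/1079 = 88.9% → Pool A
Humanities: the domestic pool 489/1711 = 28.6%, Pool A 17/49 = 34.7% → Pool A
Arts: the domestic pool 246/538 = 45.7%, Pool A 320/592 = 54.1% → Pool A
Pool A has the higher rate in all 3 groups.

Pool A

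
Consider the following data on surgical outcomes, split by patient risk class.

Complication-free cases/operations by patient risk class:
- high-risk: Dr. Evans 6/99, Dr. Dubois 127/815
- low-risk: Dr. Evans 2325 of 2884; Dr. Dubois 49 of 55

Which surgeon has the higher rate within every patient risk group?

High-risk: Dr. Evans 6/99 = 6.1%, Dr. Dubois 127/815 = 15.6% → Dr. Dubois
Low-risk: Dr. Evans 2325/2884 = 80.6%, Dr. Dubois 49/55 = 89.1% → Dr. Dubois
Dr. Dubois has the higher rate in both groups.

Dr. Dubois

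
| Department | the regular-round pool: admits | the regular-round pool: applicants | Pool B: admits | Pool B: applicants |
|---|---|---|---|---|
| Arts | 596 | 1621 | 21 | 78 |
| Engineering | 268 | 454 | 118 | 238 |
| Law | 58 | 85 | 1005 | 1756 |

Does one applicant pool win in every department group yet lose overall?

Arts: the regular-round pool 596/1621 = 36.8%, Pool B 21/78 = 26.9% → the regular-round pool
Engineering: the regular-round pool 268/454 = 59.0%, Pool B 118/238 = 49.6% → the regular-round pool
Law: the regular-round pool 58/85 = 68.2%, Pool B 1005/1756 = 57.2% → the regular-round pool
Overall: the regular-round pool 922/2160 = 42.7%, Pool B 1144/2072 = 55.2% → Pool B
The regular-round pool wins each department group but Pool B wins overall — the comparison reverses. The regular-round pool's applicants skew toward Arts, which has a lower base rate.

Yes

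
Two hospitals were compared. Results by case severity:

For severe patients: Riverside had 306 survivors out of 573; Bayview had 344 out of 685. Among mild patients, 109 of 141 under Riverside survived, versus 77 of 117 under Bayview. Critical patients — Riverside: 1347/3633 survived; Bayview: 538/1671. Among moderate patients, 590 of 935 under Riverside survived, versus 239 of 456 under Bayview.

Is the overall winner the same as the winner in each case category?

Yes

Severe: Riverside 306/573 = 53.4%, Bayview 344/685 = 50.2% → Riverside
Mild: Riverside 109/141 = 77.3%, Bayview 77/117 = 65.8% → Riverside
Critical: Riverside 1347/3633 = 37.1%, Bayview 538/1671 = 32.2% → Riverside
Moderate: Riverside 590/935 = 63.1%, Bayview 239/456 = 52.4% → Riverside
Overall: Riverside 2352/5282 = 44.5%, Bayview 1198/2929 = 40.9% → Riverside
Riverside wins overall and in every case group — no reversal.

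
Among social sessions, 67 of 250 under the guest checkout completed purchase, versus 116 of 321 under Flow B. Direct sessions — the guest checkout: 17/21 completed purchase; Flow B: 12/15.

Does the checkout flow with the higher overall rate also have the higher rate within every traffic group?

Social: the guest checkout 67/250 = 26.8%, Flow B 116/321 = 36.1% → Flow B
Direct: the guest checkout 17/21 = 81.0%, Flow B 12/15 = 80.0% → the guest checkout
Overall: the guest checkout 84/271 = 31.0%, Flow B 128/336 = 38.1% → Flow B
Neither sweeps: the guest checkout wins 1 of 2 groups, Flow B wins 1. Flow B wins overall but not every group — no Simpson reversal.

No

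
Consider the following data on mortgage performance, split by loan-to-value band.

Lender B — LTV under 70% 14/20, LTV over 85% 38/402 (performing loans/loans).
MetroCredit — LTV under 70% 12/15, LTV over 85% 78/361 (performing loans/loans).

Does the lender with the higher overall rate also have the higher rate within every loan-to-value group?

Yes

LTV under 70%: Lender B 14/20 = 70.0%, MetroCredit 12/15 = 80.0% → MetroCredit
LTV over 85%: Lender B 38/402 = 9.5%, MetroCredit 78/361 = 21.6% → MetroCredit
Overall: Lender B 52/422 = 12.3%, MetroCredit 90/376 = 23.9% → MetroCredit
MetroCredit wins overall and in every loan-to-value group — no reversal.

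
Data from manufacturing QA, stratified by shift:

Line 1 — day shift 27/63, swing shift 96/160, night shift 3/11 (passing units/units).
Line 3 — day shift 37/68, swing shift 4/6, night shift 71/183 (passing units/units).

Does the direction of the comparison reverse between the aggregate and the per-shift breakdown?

Yes

Day shift: Line 1 27/63 = 42.9%, Line 3 37/68 = 54.4% → Line 3
Swing shift: Line 1 96/160 = 60.0%, Line 3 4/6 = 66.7% → Line 3
Night shift: Line 1 3/11 = 27.3%, Line 3 71/183 = 38.8% → Line 3
Overall: Line 1 126/234 = 53.8%, Line 3 112/257 = 43.6% → Line 1
Line 3 wins each shift group but Line 1 wins overall — the comparison reverses. Line 3's units skew toward night shift, which has a lower base rate.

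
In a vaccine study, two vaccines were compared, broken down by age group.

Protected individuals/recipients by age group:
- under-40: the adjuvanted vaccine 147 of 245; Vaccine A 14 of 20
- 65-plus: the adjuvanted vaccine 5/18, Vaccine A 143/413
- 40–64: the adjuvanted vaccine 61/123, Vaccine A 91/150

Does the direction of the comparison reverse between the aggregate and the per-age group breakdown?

Under-40: the adjuvanted vaccine 147/245 = 60.0%, Vaccine A 14/20 = 70.0% → Vaccine A
65-plus: the adjuvanted vaccine 5/18 = 27.8%, Vaccine A 143/413 = 34.6% → Vaccine A
40–64: the adjuvanted vaccine 61/123 = 49.6%, Vaccine A 91/150 = 60.7% → Vaccine A
Overall: the adjuvanted vaccine 213/386 = 55.2%, Vaccine A 248/583 = 42.5% → the adjuvanted vaccine
Vaccine A wins each age group but the adjuvanted vaccine wins overall — the comparison reverses. Vaccine A's recipients skew toward 65-plus, which has a lower base rate.

Yes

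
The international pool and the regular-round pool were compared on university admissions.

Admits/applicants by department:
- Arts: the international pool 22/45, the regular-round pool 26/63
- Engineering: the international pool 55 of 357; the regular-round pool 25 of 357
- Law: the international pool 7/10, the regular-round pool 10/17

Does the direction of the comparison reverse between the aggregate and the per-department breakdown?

Arts: the international pool 22/45 = 48.9%, the regular-round pool 26/63 = 41.3% → the international pool
Engineering: the international pool 55/357 = 15.4%, the regular-round pool 25/357 = 7.0% → the international pool
Law: the international pool 7/10 = 70.0%, the regular-round pool 10/17 = 58.8% → the international pool
Overall: the international pool 84/412 = 20.4%, the regular-round pool 61/437 = 14.0% → the international pool
The international pool wins overall and in every department group — no reversal.

No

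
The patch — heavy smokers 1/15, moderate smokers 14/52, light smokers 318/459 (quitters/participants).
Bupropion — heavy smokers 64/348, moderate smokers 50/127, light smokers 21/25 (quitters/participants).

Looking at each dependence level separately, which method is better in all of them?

bupropion

Heavy smokers: the patch 1/15 = 6.7%, bupropion 64/348 = 18.4% → bupropion
Moderate smokers: the patch 14/52 = 26.9%, bupropion 50/127 = 39.4% → bupropion
Light smokers: the patch 318/459 = 69.3%, bupropion 21/25 = 84.0% → bupropion
Bupropion has the higher rate in all 3 groups.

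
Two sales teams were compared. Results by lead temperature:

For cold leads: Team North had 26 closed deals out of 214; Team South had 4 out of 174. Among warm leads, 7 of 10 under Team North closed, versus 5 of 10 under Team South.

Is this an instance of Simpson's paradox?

Cold: Team North 26/214 = 12.1%, Team South 4/174 = 2.3% → Team North
Warm: Team North 7/10 = 70.0%, Team South 5/10 = 50.0% → Team North
Overall: Team North 33/224 = 14.7%, Team South 9/184 = 4.9% → Team North
Team North wins overall and in every lead group — no reversal.

No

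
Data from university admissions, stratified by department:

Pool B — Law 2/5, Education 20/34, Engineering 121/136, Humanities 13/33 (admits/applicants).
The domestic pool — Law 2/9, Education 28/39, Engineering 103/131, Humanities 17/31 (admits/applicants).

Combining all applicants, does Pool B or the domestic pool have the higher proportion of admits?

Pool B

Law: Pool B 2/5 = 40.0%, the domestic pool 2/9 = 22.2% → Pool B
Education: Pool B 20/34 = 58.8%, the domestic pool 28/39 = 71.8% → the domestic pool
Engineering: Pool B 121/136 = 89.0%, the domestic pool 103/131 = 78.6% → Pool B
Humanities: Pool B 13/33 = 39.4%, the domestic pool 17/31 = 54.8% → the domestic pool
Overall: Pool B 156/208 = 75.0%, the domestic pool 150/210 = 71.4% → Pool B
(Neither sweeps every department group, but Pool B has the higher pooled rate.)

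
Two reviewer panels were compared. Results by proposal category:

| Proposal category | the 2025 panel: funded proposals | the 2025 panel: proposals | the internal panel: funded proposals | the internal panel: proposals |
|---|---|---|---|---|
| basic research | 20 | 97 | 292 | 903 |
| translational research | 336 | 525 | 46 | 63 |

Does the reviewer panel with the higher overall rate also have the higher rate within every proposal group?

No

Basic research: the 2025 panel 20/97 = 20.6%, the internal panel 292/903 = 32.3% → the internal panel
Translational research: the 2025 panel 336/525 = 64.0%, the internal panel 46/63 = 73.0% → the internal panel
Overall: the 2025 panel 356/622 = 57.2%, the internal panel 338/966 = 35.0% → the 2025 panel
The internal panel wins each proposal group but the 2025 panel wins overall — the comparison reverses. The internal panel's proposals skew toward basic research, which has a lower base rate.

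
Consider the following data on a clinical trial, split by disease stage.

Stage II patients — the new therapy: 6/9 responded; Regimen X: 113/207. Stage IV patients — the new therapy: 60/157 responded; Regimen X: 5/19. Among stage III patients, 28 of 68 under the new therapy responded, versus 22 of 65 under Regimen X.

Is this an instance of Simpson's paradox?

Stage II: the new therapy 6/9 = 66.7%, Regimen X 113/207 = 54.6% → the new therapy
Stage IV: the new therapy 60/157 = 38.2%, Regimen X 5/19 = 26.3% → the new therapy
Stage III: the new therapy 28/68 = 41.2%, Regimen X 22/65 = 33.8% → the new therapy
Overall: the new therapy 94/234 = 40.2%, Regimen X 140/291 = 48.1% → Regimen X
The new therapy wins each disease group but Regimen X wins overall — the comparison reverses. The new therapy's patients skew toward stage IV, which has a lower base rate.

Yes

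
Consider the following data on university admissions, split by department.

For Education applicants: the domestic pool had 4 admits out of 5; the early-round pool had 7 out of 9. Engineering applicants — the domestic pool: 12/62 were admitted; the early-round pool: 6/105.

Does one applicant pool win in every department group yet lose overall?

Education: the domestic pool 4/5 = 80.0%, the early-round pool 7/9 = 77.8% → the domestic pool
Engineering: the domestic pool 12/62 = 19.4%, the early-round pool 6/105 = 5.7% → the domestic pool
Overall: the domestic pool 16/67 = 23.9%, the early-round pool 13/114 = 11.4% → the domestic pool
The domestic pool wins overall and in every department group — no reversal.

No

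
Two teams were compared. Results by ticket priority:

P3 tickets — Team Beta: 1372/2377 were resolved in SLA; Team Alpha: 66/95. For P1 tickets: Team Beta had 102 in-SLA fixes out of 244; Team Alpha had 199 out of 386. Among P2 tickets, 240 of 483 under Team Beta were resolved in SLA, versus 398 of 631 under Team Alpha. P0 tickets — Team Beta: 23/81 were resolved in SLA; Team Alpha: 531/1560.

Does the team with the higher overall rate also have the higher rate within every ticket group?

No

P3: Team Beta 1372/2377 = 57.7%, Team Alpha 66/95 = 69.5% → Team Alpha
P1: Team Beta 102/244 = 41.8%, Team Alpha 199/386 = 51.6% → Team Alpha
P2: Team Beta 240/483 = 49.7%, Team Alpha 398/631 = 63.1% → Team Alpha
P0: Team Beta 23/81 = 28.4%, Team Alpha 531/1560 = 34.0% → Team Alpha
Overall: Team Beta 1737/3185 = 54.5%, Team Alpha 1194/2672 = 44.7% → Team Beta
Team Alpha wins each ticket group but Team Beta wins overall — the comparison reverses. Team Alpha's tickets skew toward P0, which has a lower base rate.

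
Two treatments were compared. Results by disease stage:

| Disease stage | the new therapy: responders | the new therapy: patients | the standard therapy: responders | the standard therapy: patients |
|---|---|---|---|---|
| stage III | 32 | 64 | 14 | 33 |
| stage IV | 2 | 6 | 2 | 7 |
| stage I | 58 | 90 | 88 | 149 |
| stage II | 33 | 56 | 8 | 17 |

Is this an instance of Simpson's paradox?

No

Stage III: the new therapy 32/64 = 50.0%, the standard therapy 14/33 = 42.4% → the new therapy
Stage IV: the new therapy 2/6 = 33.3%, the standard therapy 2/7 = 28.6% → the new therapy
Stage I: the new therapy 58/90 = 64.4%, the standard therapy 88/149 = 59.1% → the new therapy
Stage II: the new therapy 33/56 = 58.9%, the standard therapy 8/17 = 47.1% → the new therapy
Overall: the new therapy 125/216 = 57.9%, the standard therapy 112/206 = 54.4% → the new therapy
The new therapy wins overall and in every disease group — no reversal.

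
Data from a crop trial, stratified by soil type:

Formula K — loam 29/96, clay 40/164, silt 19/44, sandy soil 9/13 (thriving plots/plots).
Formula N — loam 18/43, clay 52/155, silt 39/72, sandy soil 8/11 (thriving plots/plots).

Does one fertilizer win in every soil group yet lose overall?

Loam: Formula K 29/96 = 30.2%, Formula N 18/43 = 41.9% → Formula N
Clay: Formula K 40/164 = 24.4%, Formula N 52/155 = 33.5% → Formula N
Silt: Formula K 19/44 = 43.2%, Formula N 39/72 = 54.2% → Formula N
Sandy soil: Formula K 9/13 = 69.2%, Formula N 8/11 = 72.7% → Formula N
Overall: Formula K 97/317 = 30.6%, Formula N 117/281 = 41.6% → Formula N
Formula N wins overall and in every soil group — no reversal.

No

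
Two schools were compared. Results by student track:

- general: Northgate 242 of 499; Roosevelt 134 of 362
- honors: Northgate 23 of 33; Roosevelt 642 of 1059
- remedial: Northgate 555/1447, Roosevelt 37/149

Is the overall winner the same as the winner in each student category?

No

General: Northgate 242/499 = 48.5%, Roosevelt 134/362 = 37.0% → Northgate
Honors: Northgate 23/33 = 69.7%, Roosevelt 642/1059 = 60.6% → Northgate
Remedial: Northgate 555/1447 = 38.4%, Roosevelt 37/149 = 24.8% → Northgate
Overall: Northgate 820/1979 = 41.4%, Roosevelt 813/1570 = 51.8% → Roosevelt
Northgate wins each student group but Roosevelt wins overall — the comparison reverses. Northgate's students skew toward remedial, which has a lower base rate.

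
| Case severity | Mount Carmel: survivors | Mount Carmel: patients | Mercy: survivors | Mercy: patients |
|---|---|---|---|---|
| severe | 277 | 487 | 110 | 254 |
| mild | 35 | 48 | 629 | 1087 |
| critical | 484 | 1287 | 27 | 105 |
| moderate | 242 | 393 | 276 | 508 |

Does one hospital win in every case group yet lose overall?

Severe: Mount Carmel 277/487 = 56.9%, Mercy 110/254 = 43.3% → Mount Carmel
Mild: Mount Carmel 35/48 = 72.9%, Mercy 629/1087 = 57.9% → Mount Carmel
Critical: Mount Carmel 484/1287 = 37.6%, Mercy 27/105 = 25.7% → Mount Carmel
Moderate: Mount Carmel 242/393 = 61.6%, Mercy 276/508 = 54.3% → Mount Carmel
Overall: Mount Carmel 1038/2215 = 46.9%, Mercy 1042/1954 = 53.3% → Mercy
Mount Carmel wins each case group but Mercy wins overall — the comparison reverses. Mount Carmel's patients skew toward critical, which has a lower base rate.

Yes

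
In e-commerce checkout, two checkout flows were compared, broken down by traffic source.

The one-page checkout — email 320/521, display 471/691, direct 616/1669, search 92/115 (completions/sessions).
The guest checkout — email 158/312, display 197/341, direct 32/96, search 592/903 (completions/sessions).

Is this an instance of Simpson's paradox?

Yes

Email: the one-page checkout 320/521 = 61.4%, the guest checkout 158/312 = 50.6% → the one-page checkout
Display: the one-page checkout 471/691 = 68.2%, the guest checkout 197/341 = 57.8% → the one-page checkout
Direct: the one-page checkout 616/1669 = 36.9%, the guest checkout 32/96 = 33.3% → the one-page checkout
Search: the one-page checkout 92/115 = 80.0%, the guest checkout 592/903 = 65.6% → the one-page checkout
Overall: the one-page checkout 1499/2996 = 50.0%, the guest checkout 979/1652 = 59.3% → the guest checkout
The one-page checkout wins each traffic group but the guest checkout wins overall — the comparison reverses. The one-page checkout's sessions skew toward direct, which has a lower base rate.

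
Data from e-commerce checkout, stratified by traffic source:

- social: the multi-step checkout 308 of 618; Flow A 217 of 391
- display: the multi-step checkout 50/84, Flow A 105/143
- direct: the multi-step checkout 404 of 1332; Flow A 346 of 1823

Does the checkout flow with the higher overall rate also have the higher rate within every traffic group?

No

Social: the multi-step checkout 308/618 = 49.8%, Flow A 217/391 = 55.5% → Flow A
Display: the multi-step checkout 50/84 = 59.5%, Flow A 105/143 = 73.4% → Flow A
Direct: the multi-step checkout 404/1332 = 30.3%, Flow A 346/1823 = 19.0% → the multi-step checkout
Overall: the multi-step checkout 762/2034 = 37.5%, Flow A 668/2357 = 28.3% → the multi-step checkout
Neither sweeps: the multi-step checkout wins 1 of 3 groups, Flow A wins 2. The multi-step checkout wins overall but not every group — no Simpson reversal.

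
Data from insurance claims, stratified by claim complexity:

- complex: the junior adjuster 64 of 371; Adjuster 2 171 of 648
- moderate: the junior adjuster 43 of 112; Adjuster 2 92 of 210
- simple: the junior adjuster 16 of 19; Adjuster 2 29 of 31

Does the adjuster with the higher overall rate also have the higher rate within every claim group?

Complex: the junior adjuster 64/371 = 17.3%, Adjuster 2 171/648 = 26.4% → Adjuster 2
Moderate: the junior adjuster 43/112 = 38.4%, Adjuster 2 92/210 = 43.8% → Adjuster 2
Simple: the junior adjuster 16/19 = 84.2%, Adjuster 2 29/31 = 93.5% → Adjuster 2
Overall: the junior adjuster 123/502 = 24.5%, Adjuster 2 292/889 = 32.8% → Adjuster 2
Adjuster 2 wins overall and in every claim group — no reversal.

Yes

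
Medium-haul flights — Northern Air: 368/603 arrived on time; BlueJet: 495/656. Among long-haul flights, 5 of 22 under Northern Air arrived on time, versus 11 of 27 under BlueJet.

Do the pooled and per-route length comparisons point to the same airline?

Medium-haul: Northern Air 368/603 = 61.0%, BlueJet 495/656 = 75.5% → BlueJet
Long-haul: Northern Air 5/22 = 22.7%, BlueJet 11/27 = 40.7% → BlueJet
Overall: Northern Air 373/625 = 59.7%, BlueJet 506/683 = 74.1% → BlueJet
BlueJet wins overall and in every route group — no reversal.

Yes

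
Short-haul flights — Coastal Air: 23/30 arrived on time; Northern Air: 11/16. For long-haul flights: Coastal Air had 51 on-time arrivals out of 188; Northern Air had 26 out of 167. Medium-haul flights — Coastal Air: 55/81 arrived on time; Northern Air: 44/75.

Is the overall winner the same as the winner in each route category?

Short-haul: Coastal Air 23/30 = 76.7%, Northern Air 11/16 = 68.8% → Coastal Air
Long-haul: Coastal Air 51/188 = 27.1%, Northern Air 26/167 = 15.6% → Coastal Air
Medium-haul: Coastal Air 55/81 = 67.9%, Northern Air 44/75 = 58.7% → Coastal Air
Overall: Coastal Air 129/299 = 43.1%, Northern Air 81/258 = 31.4% → Coastal Air
Coastal Air wins overall and in every route group — no reversal.

Yes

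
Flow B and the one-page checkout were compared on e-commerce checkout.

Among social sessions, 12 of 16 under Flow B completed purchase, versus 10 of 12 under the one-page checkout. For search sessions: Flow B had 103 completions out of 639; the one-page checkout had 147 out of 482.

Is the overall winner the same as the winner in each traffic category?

Yes

Social: Flow B 12/16 = 75.0%, the one-page checkout 10/12 = 83.3% → the one-page checkout
Search: Flow B 103/639 = 16.1%, the one-page checkout 147/482 = 30.5% → the one-page checkout
Overall: Flow B 115/655 = 17.6%, the one-page checkout 157/494 = 31.8% → the one-page checkout
The one-page checkout wins overall and in every traffic group — no reversal.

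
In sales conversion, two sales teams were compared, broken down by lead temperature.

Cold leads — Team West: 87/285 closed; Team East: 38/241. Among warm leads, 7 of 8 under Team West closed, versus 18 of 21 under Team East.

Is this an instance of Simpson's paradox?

Cold: Team West 87/285 = 30.5%, Team East 38/241 = 15.8% → Team West
Warm: Team West 7/8 = 87.5%, Team East 18/21 = 85.7% → Team West
Overall: Team West 94/293 = 32.1%, Team East 56/262 = 21.4% → Team West
Team West wins overall and in every lead group — no reversal.

No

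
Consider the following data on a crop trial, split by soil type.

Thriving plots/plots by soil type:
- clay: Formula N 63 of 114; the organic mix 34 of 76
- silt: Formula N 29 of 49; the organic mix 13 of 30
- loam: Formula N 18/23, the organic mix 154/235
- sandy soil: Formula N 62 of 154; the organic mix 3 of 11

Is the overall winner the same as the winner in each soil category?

Clay: Formula N 63/114 = 55.3%, the organic mix 34/76 = 44.7% → Formula N
Silt: Formula N 29/49 = 59.2%, the organic mix 13/30 = 43.3% → Formula N
Loam: Formula N 18/23 = 78.3%, the organic mix 154/235 = 65.5% → Formula N
Sandy soil: Formula N 62/154 = 40.3%, the organic mix 3/11 = 27.3% → Formula N
Overall: Formula N 172/340 = 50.6%, the organic mix 204/352 = 58.0% → the organic mix
Formula N wins each soil group but the organic mix wins overall — the comparison reverses. Formula N's plots skew toward sandy soil, which has a lower base rate.

No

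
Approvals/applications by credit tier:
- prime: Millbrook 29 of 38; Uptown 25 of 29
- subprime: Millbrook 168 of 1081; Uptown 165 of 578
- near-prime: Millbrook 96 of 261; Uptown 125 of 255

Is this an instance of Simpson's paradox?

Prime: Millbrook 29/38 = 76.3%, Uptown 25/29 = 86.2% → Uptown
Subprime: Millbrook 168/1081 = 15.5%, Uptown 165/578 = 28.5% → Uptown
Near-prime: Millbrook 96/261 = 36.8%, Uptown 125/255 = 49.0% → Uptown
Overall: Millbrook 293/1380 = 21.2%, Uptown 315/862 = 36.5% → Uptown
Uptown wins overall and in every credit group — no reversal.

No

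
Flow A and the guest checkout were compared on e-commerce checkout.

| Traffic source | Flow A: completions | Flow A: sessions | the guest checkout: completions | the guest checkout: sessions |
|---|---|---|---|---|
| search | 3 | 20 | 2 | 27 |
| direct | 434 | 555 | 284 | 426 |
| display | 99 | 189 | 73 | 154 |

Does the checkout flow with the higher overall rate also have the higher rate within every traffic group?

Search: Flow A 3/20 = 15.0%, the guest checkout 2/27 = 7.4% → Flow A
Direct: Flow A 434/555 = 78.2%, the guest checkout 284/426 = 66.7% → Flow A
Display: Flow A 99/189 = 52.4%, the guest checkout 73/154 = 47.4% → Flow A
Overall: Flow A 536/764 = 70.2%, the guest checkout 359/607 = 59.1% → Flow A
Flow A wins overall and in every traffic group — no reversal.

Yes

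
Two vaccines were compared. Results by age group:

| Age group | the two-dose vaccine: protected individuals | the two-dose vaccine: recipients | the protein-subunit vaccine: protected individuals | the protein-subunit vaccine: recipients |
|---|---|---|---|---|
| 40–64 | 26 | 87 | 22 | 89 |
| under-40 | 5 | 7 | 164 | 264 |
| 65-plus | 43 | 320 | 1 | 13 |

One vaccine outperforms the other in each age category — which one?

the two-dose vaccine

40–64: the two-dose vaccine 26/87 = 29.9%, the protein-subunit vaccine 22/89 = 24.7% → the two-dose vaccine
Under-40: the two-dose vaccine 5/7 = 71.4%, the protein-subunit vaccine 164/264 = 62.1% → the two-dose vaccine
65-plus: the two-dose vaccine 43/320 = 13.4%, the protein-subunit vaccine 1/13 = 7.7% → the two-dose vaccine
The two-dose vaccine has the higher rate in all 3 groups.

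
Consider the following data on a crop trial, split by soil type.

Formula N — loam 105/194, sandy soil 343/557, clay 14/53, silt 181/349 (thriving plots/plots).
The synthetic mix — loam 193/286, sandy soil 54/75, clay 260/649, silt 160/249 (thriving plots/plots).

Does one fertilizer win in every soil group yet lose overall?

Loam: Formula N 105/194 = 54.1%, the synthetic mix 193/286 = 67.5% → the synthetic mix
Sandy soil: Formula N 343/557 = 61.6%, the synthetic mix 54/75 = 72.0% → the synthetic mix
Clay: Formula N 14/53 = 26.4%, the synthetic mix 260/649 = 40.1% → the synthetic mix
Silt: Formula N 181/349 = 51.9%, the synthetic mix 160/249 = 64.3% → the synthetic mix
Overall: Formula N 643/1153 = 55.8%, the synthetic mix 667/1259 = 53.0% → Formula N
The synthetic mix wins each soil group but Formula N wins overall — the comparison reverses. The synthetic mix's plots skew toward clay, which has a lower base rate.

Yes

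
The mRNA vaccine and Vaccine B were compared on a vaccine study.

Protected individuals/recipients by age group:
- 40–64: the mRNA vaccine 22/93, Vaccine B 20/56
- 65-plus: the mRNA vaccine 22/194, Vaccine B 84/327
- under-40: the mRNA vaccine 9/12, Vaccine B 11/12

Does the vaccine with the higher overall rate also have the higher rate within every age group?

40–64: the mRNA vaccine 22/93 = 23.7%, Vaccine B 20/56 = 35.7% → Vaccine B
65-plus: the mRNA vaccine 22/194 = 11.3%, Vaccine B 84/327 = 25.7% → Vaccine B
Under-40: the mRNA vaccine 9/12 = 75.0%, Vaccine B 11/12 = 91.7% → Vaccine B
Overall: the mRNA vaccine 53/299 = 17.7%, Vaccine B 115/395 = 29.1% → Vaccine B
Vaccine B wins overall and in every age group — no reversal.

Yes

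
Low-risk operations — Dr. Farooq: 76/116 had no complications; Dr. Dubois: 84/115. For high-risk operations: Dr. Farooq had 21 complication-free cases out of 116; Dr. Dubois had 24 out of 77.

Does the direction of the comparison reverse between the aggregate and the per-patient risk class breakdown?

No

Low-risk: Dr. Farooq 76/116 = 65.5%, Dr. Dubois 84/115 = 73.0% → Dr. Dubois
High-risk: Dr. Farooq 21/116 = 18.1%, Dr. Dubois 24/77 = 31.2% → Dr. Dubois
Overall: Dr. Farooq 97/232 = 41.8%, Dr. Dubois 108/192 = 56.2% → Dr. Dubois
Dr. Dubois wins overall and in every patient risk group — no reversal.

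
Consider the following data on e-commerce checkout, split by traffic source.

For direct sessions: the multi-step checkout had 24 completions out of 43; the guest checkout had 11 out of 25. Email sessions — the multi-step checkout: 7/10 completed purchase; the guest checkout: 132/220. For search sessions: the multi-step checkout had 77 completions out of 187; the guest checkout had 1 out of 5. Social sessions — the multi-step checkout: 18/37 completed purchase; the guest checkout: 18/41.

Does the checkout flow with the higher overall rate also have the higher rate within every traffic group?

Direct: the multi-step checkout 24/43 = 55.8%, the guest checkout 11/25 = 44.0% → the multi-step checkout
Email: the multi-step checkout 7/10 = 70.0%, the guest checkout 132/220 = 60.0% → the multi-step checkout
Search: the multi-step checkout 77/187 = 41.2%, the guest checkout 1/5 = 20.0% → the multi-step checkout
Social: the multi-step checkout 18/37 = 48.6%, the guest checkout 18/41 = 43.9% → the multi-step checkout
Overall: the multi-step checkout 126/277 = 45.5%, the guest checkout 162/291 = 55.7% → the guest checkout
The multi-step checkout wins each traffic group but the guest checkout wins overall — the comparison reverses. The multi-step checkout's sessions skew toward search, which has a lower base rate.

No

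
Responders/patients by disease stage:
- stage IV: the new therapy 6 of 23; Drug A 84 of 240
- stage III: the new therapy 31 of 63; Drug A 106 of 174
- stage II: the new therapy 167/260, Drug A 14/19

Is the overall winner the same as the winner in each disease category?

No

Stage IV: the new therapy 6/23 = 26.1%, Drug A 84/240 = 35.0% → Drug A
Stage III: the new therapy 31/63 = 49.2%, Drug A 106/174 = 60.9% → Drug A
Stage II: the new therapy 167/260 = 64.2%, Drug A 14/19 = 73.7% → Drug A
Overall: the new therapy 204/346 = 59.0%, Drug A 204/433 = 47.1% → the new therapy
Drug A wins each disease group but the new therapy wins overall — the comparison reverses. Drug A's patients skew toward stage IV, which has a lower base rate.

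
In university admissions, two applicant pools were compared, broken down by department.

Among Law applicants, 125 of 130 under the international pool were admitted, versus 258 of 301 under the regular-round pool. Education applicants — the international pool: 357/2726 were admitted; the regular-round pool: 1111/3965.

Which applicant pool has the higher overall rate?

Law: the international pool 125/130 = 96.2%, the regular-round pool 258/301 = 85.7% → the international pool
Education: the international pool 357/2726 = 13.1%, the regular-round pool 1111/3965 = 28.0% → the regular-round pool
Overall: the international pool 482/2856 = 16.9%, the regular-round pool 1369/4266 = 32.1% → the regular-round pool
(Neither sweeps every department group, but the regular-round pool has the higher pooled rate.)

the regular-round pool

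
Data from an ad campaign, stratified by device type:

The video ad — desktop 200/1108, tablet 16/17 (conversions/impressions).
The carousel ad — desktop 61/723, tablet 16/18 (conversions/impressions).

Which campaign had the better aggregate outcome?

the video ad

Desktop: the video ad 200/1108 = 18.1%, the carousel ad 61/723 = 8.4% → the video ad
Tablet: the video ad 16/17 = 94.1%, the carousel ad 16/18 = 88.9% → the video ad
Overall: the video ad 216/1125 = 19.2%, the carousel ad 77/741 = 10.4% → the video ad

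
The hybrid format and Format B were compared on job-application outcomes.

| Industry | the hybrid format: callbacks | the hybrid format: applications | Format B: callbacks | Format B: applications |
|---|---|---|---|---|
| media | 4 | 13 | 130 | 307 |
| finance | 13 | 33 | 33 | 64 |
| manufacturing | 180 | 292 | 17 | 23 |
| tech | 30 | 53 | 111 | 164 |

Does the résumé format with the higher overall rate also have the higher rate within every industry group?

No

Media: the hybrid format 4/13 = 30.8%, Format B 130/307 = 42.3% → Format B
Finance: the hybrid format 13/33 = 39.4%, Format B 33/64 = 51.6% → Format B
Manufacturing: the hybrid format 180/292 = 61.6%, Format B 17/23 = 73.9% → Format B
Tech: the hybrid format 30/53 = 56.6%, Format B 111/164 = 67.7% → Format B
Overall: the hybrid format 227/391 = 58.1%, Format B 291/558 = 52.2% → the hybrid format
Format B wins each industry group but the hybrid format wins overall — the comparison reverses. Format B's applications skew toward media, which has a lower base rate.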